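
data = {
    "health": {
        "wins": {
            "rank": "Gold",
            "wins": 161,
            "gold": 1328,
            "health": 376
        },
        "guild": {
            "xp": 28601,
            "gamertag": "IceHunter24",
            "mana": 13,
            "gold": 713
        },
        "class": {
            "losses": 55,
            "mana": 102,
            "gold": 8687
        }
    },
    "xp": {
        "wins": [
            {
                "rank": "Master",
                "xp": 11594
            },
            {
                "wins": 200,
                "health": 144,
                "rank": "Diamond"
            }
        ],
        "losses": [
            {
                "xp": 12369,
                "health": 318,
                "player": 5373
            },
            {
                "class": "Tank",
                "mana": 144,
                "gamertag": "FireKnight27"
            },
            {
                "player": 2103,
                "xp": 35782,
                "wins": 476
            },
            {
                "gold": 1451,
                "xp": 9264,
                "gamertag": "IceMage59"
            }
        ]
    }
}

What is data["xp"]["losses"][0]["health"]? 318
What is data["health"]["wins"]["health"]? 376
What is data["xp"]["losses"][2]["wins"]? 476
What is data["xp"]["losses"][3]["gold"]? 1451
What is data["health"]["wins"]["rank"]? "Gold"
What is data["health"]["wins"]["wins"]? 161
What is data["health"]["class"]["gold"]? 8687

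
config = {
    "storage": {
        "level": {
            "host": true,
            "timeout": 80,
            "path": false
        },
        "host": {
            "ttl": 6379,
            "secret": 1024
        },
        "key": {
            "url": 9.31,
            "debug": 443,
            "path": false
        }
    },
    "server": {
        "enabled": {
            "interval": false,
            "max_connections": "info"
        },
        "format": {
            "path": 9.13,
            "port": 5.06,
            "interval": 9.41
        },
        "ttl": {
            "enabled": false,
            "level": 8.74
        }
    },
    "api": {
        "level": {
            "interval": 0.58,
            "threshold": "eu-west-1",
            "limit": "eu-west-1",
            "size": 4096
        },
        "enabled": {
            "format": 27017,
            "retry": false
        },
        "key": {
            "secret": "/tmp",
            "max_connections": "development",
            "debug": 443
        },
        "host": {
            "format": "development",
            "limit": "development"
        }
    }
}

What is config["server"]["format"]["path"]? 9.13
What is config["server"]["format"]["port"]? 5.06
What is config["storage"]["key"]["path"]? False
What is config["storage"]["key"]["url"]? 9.31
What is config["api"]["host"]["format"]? "development"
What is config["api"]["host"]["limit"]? "development"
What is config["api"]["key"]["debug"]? 443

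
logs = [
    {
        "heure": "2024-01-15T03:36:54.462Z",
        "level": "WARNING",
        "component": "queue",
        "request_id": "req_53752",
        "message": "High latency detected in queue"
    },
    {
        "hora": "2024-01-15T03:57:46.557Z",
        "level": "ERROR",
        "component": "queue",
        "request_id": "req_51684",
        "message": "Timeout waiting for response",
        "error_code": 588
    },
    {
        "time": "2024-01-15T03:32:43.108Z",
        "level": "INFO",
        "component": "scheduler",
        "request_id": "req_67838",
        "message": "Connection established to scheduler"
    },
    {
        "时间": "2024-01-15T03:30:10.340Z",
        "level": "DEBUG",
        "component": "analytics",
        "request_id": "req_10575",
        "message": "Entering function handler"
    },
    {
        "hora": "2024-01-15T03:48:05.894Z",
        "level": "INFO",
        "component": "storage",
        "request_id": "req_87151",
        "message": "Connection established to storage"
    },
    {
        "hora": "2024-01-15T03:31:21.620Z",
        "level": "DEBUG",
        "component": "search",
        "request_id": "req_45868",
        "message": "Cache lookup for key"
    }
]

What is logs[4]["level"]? "INFO"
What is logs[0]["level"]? "WARNING"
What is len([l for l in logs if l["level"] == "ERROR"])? 1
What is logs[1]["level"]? "ERROR"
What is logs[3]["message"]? "Entering function handler"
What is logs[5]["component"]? "search"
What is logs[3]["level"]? "DEBUG"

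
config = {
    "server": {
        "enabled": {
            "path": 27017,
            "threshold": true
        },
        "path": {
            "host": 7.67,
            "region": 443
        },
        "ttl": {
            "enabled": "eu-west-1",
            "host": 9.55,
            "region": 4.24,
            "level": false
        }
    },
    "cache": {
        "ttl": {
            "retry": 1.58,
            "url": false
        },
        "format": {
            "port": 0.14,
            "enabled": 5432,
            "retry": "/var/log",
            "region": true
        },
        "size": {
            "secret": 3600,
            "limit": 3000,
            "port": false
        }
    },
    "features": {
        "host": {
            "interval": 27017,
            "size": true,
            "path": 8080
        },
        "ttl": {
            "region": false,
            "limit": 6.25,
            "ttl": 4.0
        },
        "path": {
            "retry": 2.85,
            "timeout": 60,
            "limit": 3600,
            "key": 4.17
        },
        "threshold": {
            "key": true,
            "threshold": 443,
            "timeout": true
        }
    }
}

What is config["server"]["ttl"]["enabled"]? "eu-west-1"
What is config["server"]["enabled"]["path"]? 27017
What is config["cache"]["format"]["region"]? True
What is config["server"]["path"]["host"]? 7.67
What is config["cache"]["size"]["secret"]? 3600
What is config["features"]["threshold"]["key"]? True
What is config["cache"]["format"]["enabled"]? 5432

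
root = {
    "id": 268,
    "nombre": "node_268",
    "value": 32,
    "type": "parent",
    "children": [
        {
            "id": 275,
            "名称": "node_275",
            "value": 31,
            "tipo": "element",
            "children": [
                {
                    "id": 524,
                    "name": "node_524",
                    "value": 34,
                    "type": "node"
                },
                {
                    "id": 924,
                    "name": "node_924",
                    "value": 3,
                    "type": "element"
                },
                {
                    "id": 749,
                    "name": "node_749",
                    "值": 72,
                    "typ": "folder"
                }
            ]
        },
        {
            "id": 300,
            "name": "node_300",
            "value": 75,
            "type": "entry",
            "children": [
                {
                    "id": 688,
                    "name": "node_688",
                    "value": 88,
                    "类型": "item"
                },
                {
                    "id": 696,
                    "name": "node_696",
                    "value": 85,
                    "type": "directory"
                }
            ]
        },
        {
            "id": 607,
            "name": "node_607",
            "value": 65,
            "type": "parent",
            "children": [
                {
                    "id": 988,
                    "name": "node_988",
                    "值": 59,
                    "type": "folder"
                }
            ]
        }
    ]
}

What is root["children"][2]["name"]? "node_607"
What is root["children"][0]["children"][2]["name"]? "node_749"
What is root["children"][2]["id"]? 607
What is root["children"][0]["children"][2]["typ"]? "folder"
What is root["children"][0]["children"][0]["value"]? 34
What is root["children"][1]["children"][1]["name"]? "node_696"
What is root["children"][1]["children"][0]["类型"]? "item"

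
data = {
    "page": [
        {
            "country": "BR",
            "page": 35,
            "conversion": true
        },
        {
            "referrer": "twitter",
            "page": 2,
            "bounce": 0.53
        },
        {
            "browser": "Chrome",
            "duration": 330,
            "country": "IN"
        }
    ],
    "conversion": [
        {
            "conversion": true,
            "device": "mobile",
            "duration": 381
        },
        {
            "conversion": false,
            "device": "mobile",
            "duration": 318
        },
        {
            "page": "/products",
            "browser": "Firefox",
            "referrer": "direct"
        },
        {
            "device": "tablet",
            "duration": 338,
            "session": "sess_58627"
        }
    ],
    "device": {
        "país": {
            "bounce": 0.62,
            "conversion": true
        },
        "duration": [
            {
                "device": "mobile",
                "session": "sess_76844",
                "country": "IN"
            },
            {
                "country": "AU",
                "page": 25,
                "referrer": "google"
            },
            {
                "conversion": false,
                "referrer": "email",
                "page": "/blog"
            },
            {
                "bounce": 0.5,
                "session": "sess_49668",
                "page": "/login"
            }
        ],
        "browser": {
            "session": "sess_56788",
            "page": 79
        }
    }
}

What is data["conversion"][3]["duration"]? 338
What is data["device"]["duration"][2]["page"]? "/blog"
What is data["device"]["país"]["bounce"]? 0.62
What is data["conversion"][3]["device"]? "tablet"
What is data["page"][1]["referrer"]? "twitter"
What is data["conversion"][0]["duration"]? 381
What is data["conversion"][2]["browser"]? "Firefox"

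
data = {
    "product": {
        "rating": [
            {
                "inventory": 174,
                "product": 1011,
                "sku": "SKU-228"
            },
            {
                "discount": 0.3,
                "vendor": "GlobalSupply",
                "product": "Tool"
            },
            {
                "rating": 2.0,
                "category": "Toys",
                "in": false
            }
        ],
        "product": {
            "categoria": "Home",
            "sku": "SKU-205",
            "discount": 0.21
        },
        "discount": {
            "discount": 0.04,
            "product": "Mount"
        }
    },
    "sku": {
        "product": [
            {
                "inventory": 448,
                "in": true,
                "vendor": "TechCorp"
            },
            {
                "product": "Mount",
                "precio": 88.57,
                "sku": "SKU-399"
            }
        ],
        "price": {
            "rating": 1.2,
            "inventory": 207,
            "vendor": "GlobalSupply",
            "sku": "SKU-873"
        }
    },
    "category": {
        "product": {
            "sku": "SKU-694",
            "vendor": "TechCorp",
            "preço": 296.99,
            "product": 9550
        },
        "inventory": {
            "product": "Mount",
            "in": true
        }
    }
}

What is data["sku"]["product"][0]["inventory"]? 448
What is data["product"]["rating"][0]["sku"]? "SKU-228"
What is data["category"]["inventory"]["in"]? True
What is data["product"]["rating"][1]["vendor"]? "GlobalSupply"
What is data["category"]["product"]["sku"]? "SKU-694"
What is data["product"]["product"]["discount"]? 0.21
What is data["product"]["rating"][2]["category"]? "Toys"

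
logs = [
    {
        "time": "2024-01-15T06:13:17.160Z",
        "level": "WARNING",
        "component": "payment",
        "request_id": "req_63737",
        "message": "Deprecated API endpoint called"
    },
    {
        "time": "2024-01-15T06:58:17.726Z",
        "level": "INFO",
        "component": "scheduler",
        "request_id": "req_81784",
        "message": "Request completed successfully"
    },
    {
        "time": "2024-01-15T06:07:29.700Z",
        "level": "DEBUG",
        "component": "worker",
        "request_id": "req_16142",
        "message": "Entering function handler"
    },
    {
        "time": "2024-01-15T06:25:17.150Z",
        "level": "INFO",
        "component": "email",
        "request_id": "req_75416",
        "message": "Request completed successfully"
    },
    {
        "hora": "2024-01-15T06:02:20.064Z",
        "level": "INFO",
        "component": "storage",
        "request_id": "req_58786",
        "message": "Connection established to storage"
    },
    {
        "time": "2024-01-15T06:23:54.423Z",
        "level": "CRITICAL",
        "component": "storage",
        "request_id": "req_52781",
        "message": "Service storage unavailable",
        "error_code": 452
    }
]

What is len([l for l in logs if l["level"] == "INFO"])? 3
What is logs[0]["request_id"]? "req_63737"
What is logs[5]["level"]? "CRITICAL"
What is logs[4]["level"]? "INFO"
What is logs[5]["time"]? "2024-01-15T06:23:54.423Z"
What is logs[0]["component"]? "payment"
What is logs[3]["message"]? "Request completed successfully"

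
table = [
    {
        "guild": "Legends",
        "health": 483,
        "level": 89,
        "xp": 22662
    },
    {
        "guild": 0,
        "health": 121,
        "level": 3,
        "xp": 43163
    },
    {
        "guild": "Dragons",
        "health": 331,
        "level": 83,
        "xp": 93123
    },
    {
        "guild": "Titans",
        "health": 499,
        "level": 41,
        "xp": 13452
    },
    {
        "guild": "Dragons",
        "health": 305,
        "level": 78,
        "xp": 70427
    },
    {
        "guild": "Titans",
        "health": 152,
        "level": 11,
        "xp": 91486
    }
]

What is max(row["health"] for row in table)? 499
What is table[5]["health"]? 152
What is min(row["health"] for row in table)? 121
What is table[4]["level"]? 78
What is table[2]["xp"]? 93123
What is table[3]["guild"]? "Titans"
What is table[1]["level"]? 3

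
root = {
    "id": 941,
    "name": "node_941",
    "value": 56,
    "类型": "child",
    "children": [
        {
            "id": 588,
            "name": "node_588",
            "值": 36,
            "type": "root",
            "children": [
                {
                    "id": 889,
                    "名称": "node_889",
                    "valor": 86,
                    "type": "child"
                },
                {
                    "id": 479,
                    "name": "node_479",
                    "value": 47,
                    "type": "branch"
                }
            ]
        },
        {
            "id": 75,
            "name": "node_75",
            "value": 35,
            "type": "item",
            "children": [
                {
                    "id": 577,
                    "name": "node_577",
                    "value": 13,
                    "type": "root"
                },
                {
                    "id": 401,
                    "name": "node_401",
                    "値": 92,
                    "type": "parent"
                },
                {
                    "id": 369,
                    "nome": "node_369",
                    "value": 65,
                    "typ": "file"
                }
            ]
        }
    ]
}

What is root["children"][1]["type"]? "item"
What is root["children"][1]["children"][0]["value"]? 13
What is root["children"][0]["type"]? "root"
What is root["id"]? 941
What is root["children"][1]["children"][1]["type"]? "parent"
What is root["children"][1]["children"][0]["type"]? "root"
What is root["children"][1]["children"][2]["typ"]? "file"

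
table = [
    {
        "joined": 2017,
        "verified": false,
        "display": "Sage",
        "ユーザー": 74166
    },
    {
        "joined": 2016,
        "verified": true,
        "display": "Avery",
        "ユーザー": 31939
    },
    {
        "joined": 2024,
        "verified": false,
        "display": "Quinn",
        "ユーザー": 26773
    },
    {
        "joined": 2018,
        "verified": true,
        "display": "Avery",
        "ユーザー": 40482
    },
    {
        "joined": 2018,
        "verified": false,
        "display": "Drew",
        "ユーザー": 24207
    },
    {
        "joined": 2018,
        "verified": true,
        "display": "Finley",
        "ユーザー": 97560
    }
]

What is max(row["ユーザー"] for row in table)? 97560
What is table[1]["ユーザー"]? 31939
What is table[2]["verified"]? False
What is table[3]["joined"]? 2018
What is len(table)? 6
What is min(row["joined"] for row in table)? 2016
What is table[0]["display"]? "Sage"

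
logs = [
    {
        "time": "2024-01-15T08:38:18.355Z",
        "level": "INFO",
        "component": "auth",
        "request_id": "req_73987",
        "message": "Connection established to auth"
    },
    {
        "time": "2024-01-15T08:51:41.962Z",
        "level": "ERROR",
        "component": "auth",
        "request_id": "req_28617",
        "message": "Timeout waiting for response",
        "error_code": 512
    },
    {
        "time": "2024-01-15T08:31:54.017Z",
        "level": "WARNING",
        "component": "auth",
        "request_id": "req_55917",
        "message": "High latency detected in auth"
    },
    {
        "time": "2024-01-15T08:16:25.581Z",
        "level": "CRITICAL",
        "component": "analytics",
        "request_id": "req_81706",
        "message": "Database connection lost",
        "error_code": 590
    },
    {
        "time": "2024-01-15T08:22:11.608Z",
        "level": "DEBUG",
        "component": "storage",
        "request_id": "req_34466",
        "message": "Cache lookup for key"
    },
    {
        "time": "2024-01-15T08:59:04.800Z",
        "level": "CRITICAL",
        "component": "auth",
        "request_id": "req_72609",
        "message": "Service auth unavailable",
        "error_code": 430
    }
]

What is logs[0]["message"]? "Connection established to auth"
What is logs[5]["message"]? "Service auth unavailable"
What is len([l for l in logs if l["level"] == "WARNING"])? 1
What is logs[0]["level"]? "INFO"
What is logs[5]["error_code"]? 430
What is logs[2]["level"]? "WARNING"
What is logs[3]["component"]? "analytics"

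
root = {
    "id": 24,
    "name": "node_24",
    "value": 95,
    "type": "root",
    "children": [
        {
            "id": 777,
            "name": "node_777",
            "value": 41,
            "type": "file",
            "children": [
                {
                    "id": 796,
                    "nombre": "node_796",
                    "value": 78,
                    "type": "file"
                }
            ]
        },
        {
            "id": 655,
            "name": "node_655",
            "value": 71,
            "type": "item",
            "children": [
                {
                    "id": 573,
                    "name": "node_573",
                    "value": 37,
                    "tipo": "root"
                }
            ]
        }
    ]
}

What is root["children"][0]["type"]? "file"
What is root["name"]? "node_24"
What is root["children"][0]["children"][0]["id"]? 796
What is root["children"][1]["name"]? "node_655"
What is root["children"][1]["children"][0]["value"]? 37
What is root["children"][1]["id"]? 655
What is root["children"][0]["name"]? "node_777"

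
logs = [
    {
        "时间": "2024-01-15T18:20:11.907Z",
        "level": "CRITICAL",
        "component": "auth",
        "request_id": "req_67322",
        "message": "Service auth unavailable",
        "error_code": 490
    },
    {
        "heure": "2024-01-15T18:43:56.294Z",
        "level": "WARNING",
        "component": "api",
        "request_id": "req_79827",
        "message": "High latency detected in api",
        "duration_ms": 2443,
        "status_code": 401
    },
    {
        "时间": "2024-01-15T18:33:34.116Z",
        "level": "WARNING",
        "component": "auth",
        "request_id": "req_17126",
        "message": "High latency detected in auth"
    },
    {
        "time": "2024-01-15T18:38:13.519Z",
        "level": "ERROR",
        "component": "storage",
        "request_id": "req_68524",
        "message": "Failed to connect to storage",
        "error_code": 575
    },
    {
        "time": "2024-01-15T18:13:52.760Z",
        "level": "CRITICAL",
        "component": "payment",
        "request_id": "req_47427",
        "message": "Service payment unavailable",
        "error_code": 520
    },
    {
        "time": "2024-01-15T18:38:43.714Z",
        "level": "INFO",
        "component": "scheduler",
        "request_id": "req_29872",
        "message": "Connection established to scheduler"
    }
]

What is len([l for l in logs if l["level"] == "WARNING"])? 2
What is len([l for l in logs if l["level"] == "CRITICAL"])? 2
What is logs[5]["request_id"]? "req_29872"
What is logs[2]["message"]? "High latency detected in auth"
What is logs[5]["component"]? "scheduler"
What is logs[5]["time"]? "2024-01-15T18:38:43.714Z"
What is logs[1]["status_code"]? 401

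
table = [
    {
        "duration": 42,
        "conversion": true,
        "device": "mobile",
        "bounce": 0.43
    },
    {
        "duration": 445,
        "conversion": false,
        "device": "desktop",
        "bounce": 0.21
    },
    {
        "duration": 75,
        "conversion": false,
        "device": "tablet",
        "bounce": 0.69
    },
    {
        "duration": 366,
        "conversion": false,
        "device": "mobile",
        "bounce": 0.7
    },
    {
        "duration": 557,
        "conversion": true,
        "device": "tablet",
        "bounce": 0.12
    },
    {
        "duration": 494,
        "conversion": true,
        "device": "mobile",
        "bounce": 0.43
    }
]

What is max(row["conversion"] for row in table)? True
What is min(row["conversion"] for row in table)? False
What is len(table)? 6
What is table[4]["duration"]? 557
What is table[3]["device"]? "mobile"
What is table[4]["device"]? "tablet"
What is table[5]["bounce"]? 0.43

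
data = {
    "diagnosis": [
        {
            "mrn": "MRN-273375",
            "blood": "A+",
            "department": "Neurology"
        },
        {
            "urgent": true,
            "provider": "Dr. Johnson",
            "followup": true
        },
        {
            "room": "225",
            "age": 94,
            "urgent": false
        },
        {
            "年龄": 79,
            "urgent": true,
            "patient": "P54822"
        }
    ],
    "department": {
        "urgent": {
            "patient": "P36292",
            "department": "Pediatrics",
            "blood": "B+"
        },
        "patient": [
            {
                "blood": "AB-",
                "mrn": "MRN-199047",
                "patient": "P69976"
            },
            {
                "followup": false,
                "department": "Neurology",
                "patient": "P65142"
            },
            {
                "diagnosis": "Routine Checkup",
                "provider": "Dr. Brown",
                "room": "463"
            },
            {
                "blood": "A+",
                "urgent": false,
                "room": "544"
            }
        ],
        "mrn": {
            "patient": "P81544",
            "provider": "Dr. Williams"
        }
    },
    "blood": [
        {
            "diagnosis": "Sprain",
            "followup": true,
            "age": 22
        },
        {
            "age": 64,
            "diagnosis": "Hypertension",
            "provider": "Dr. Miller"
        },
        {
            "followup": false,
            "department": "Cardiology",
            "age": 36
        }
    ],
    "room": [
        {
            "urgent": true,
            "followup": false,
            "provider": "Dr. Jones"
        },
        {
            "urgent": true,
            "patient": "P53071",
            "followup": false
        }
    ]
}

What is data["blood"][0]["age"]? 22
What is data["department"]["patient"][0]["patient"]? "P69976"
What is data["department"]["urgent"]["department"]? "Pediatrics"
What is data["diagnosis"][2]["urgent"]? False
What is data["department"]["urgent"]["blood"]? "B+"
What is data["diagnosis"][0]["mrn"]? "MRN-273375"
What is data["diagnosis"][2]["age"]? 94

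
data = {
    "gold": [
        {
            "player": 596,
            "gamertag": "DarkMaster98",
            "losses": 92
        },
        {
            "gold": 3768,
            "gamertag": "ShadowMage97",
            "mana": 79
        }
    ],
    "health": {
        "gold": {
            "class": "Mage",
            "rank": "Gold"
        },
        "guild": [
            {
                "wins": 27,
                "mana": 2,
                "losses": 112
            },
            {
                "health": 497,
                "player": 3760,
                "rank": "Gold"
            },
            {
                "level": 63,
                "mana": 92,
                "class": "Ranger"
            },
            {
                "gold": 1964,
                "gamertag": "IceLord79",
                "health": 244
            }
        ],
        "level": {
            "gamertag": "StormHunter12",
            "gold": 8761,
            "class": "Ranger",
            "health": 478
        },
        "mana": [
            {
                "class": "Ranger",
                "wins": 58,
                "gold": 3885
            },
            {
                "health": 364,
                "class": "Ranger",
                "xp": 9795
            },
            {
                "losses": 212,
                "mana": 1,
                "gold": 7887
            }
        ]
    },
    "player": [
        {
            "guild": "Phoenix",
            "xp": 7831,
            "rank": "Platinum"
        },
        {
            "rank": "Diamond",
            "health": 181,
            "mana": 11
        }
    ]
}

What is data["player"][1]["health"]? 181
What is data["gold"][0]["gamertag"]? "DarkMaster98"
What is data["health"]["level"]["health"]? 478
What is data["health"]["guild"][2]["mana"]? 92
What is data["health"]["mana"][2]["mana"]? 1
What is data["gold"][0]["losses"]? 92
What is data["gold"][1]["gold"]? 3768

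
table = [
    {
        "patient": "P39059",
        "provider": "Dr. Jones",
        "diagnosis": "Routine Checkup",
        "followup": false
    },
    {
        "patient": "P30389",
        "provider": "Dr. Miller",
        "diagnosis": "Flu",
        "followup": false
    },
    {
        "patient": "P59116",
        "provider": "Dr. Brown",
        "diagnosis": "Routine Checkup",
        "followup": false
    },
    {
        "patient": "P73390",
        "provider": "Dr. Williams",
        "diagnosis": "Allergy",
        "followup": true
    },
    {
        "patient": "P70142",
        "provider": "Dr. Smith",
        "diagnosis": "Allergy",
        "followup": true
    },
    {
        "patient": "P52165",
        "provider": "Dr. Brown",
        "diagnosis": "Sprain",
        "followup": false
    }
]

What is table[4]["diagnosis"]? "Allergy"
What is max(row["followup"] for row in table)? True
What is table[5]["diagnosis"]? "Sprain"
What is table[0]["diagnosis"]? "Routine Checkup"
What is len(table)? 6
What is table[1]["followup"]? False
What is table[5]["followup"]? False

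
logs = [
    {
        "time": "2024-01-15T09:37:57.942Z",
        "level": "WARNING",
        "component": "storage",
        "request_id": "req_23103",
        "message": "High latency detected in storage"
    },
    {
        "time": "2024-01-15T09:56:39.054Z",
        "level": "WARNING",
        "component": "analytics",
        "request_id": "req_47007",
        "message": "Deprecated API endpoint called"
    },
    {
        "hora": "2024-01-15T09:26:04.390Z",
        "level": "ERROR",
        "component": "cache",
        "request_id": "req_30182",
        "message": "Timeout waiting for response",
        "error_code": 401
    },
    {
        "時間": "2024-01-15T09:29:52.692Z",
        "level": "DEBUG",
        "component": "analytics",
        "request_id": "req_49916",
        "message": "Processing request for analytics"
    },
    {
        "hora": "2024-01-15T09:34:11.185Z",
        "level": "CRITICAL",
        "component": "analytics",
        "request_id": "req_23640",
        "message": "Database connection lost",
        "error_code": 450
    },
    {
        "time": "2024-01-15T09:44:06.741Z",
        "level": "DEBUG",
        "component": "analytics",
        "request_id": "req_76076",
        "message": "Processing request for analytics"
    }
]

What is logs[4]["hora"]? "2024-01-15T09:34:11.185Z"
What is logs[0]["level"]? "WARNING"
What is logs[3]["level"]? "DEBUG"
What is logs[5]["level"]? "DEBUG"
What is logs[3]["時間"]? "2024-01-15T09:29:52.692Z"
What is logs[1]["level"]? "WARNING"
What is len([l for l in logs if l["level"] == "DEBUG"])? 2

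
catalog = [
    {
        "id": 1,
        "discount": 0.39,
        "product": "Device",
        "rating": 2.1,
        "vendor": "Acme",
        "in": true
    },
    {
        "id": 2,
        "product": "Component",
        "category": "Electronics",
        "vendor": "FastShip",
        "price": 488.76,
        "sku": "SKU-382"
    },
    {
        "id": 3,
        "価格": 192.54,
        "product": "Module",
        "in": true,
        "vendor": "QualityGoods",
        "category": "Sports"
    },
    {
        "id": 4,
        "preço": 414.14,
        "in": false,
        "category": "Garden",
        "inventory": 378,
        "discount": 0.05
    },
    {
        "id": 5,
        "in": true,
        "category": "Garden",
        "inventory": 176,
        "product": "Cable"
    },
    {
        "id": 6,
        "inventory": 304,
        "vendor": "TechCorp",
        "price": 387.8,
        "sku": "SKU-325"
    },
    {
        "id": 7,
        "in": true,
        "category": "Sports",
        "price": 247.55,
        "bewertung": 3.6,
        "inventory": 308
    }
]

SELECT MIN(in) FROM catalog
False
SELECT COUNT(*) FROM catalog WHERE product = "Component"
1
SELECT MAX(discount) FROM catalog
0.39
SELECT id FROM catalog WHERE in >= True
[1, 3, 5, 7]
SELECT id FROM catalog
[1, 2, 3, 4, 5, 6, 7]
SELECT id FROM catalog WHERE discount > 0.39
[]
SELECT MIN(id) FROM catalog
1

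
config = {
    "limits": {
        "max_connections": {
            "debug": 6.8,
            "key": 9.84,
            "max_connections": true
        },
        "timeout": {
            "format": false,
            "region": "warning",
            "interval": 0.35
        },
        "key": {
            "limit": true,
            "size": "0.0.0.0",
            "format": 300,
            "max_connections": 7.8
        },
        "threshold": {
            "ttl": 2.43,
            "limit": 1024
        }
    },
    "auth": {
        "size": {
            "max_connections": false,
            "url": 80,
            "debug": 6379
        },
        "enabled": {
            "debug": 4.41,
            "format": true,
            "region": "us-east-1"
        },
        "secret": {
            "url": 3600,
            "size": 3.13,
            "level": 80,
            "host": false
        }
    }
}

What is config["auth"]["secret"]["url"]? 3600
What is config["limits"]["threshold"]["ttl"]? 2.43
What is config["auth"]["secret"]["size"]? 3.13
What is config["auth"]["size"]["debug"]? 6379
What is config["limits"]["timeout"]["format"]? False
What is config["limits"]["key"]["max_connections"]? 7.8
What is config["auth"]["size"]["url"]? 80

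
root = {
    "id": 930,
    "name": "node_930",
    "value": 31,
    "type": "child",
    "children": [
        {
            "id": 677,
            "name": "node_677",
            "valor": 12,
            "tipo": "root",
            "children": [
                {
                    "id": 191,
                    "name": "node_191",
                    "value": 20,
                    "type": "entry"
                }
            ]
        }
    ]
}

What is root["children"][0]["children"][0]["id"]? 191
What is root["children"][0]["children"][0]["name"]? "node_191"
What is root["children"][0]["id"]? 677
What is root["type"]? "child"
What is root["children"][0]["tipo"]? "root"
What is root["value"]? 31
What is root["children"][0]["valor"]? 12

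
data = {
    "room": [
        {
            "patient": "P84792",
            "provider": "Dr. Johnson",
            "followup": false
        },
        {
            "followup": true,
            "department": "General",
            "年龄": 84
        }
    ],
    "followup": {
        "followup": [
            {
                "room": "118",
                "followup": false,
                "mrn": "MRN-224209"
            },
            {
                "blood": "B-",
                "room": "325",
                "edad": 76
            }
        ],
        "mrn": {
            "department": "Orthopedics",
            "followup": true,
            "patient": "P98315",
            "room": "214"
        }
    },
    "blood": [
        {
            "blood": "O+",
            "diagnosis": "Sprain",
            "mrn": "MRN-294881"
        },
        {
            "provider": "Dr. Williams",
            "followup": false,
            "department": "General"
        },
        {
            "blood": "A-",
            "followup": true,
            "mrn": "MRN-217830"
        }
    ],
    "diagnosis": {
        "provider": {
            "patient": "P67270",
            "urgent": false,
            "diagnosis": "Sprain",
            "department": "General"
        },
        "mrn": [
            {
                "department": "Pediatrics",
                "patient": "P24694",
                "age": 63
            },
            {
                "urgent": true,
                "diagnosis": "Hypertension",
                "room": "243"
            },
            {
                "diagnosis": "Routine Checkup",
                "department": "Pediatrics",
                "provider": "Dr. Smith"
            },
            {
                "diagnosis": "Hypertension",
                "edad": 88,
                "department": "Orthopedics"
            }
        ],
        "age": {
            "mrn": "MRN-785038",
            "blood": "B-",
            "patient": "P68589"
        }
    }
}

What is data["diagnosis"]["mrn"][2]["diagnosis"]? "Routine Checkup"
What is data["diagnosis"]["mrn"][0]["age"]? 63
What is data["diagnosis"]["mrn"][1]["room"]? "243"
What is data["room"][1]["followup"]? True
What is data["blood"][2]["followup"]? True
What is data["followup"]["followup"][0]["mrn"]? "MRN-224209"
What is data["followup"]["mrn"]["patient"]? "P98315"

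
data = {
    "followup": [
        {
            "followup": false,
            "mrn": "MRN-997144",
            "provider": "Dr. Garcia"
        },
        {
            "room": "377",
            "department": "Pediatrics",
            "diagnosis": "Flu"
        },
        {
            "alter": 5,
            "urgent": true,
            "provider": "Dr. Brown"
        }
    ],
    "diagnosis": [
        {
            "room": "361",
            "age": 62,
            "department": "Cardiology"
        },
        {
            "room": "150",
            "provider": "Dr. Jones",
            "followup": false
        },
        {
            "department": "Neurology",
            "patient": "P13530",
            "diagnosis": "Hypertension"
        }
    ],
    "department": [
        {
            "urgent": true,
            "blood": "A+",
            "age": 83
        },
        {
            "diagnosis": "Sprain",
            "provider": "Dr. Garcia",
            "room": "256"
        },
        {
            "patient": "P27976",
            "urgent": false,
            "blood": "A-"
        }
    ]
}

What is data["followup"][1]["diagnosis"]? "Flu"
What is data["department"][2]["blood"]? "A-"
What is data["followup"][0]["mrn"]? "MRN-997144"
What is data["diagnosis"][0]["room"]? "361"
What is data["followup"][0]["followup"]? False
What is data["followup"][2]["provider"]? "Dr. Brown"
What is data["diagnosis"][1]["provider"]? "Dr. Jones"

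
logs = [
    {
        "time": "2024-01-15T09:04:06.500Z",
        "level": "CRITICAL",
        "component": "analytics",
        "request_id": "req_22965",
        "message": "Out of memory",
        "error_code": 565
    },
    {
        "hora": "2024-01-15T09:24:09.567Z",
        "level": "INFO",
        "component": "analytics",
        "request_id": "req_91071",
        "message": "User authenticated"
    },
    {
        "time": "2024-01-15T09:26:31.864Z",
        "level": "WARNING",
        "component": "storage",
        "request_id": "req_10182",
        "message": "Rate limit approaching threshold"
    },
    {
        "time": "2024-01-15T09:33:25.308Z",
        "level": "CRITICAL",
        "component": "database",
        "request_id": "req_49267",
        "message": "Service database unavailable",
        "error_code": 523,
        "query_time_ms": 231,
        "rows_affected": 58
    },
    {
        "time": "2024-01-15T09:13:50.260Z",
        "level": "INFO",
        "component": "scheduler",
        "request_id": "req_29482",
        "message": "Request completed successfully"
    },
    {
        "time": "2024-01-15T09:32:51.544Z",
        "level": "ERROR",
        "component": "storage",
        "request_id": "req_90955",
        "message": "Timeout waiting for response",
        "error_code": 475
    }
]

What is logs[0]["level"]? "CRITICAL"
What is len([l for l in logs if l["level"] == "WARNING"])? 1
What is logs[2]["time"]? "2024-01-15T09:26:31.864Z"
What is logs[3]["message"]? "Service database unavailable"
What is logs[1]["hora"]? "2024-01-15T09:24:09.567Z"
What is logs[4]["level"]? "INFO"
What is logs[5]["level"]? "ERROR"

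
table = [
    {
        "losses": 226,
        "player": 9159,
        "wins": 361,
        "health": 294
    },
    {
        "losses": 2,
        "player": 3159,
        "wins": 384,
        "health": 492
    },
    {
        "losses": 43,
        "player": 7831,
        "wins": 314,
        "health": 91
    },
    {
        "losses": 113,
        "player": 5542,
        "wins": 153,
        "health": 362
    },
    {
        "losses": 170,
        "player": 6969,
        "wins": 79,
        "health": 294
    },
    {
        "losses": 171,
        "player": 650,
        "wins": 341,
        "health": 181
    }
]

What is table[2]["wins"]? 314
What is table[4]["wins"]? 79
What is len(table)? 6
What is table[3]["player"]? 5542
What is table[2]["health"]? 91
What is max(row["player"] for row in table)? 9159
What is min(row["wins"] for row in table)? 79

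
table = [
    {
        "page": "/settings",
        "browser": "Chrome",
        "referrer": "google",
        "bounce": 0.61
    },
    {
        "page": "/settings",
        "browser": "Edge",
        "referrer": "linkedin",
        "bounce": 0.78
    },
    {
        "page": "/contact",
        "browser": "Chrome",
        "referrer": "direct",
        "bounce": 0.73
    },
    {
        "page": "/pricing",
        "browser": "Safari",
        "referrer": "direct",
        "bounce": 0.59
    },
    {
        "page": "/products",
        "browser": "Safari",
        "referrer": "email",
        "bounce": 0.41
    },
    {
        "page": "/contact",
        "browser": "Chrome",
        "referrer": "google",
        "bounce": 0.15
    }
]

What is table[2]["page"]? "/contact"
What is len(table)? 6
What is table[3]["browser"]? "Safari"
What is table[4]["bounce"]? 0.41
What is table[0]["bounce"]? 0.61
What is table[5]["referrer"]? "google"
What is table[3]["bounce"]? 0.59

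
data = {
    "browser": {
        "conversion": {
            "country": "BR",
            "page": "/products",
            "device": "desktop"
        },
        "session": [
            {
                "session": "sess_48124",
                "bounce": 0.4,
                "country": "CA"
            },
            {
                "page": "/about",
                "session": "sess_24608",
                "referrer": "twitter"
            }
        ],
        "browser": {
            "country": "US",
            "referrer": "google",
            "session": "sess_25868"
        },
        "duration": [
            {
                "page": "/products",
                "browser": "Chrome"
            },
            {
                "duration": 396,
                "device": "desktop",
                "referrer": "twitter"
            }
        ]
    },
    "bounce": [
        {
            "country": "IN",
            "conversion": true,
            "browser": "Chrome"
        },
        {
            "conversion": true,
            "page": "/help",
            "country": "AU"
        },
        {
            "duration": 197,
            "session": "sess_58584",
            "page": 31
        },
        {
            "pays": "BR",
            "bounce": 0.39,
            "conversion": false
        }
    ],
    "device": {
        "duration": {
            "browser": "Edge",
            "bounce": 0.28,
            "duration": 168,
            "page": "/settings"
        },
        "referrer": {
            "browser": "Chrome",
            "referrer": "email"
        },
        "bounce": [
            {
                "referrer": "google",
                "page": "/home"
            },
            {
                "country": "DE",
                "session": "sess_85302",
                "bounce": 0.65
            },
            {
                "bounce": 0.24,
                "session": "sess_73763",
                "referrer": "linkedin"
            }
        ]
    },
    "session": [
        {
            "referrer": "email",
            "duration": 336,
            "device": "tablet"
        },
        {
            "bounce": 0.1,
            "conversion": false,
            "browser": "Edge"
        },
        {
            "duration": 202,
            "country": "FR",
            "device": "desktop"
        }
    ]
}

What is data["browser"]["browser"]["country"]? "US"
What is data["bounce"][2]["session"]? "sess_58584"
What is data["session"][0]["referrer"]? "email"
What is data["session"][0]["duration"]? 336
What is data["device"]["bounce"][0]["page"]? "/home"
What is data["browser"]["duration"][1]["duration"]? 396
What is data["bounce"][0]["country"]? "IN"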